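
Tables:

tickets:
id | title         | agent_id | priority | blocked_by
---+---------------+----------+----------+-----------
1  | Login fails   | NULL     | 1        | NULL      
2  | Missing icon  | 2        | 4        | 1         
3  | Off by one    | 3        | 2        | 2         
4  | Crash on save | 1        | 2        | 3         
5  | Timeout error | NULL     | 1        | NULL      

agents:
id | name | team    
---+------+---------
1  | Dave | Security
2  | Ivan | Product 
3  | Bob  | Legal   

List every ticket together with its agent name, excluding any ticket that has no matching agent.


INNER JOIN keeps only tickets rows whose agent_id matches an id in agents. Walk through each ticket:
  - ticket 1 (Login fails): agent_id=NULL, no match -> dropped
  - ticket 2 (Missing icon): agent_id=2 -> matches Ivan
  - ticket 3 (Off by one): agent_id=3 -> matches Bob
  - ticket 4 (Crash on save): agent_id=1 -> matches Dave
  - ticket 5 (Timeout error): agent_id=NULL, no match -> dropped
So 2 of 5 rows are dropped.

SQL:
SELECT a.title, b.name AS agent
FROM tickets a
INNER JOIN agents b ON a.agent_id = b.id

Result:
title         | agent
--------------+------
Missing icon  | Ivan 
Off by one    | Bob  
Crash on save | Dave 


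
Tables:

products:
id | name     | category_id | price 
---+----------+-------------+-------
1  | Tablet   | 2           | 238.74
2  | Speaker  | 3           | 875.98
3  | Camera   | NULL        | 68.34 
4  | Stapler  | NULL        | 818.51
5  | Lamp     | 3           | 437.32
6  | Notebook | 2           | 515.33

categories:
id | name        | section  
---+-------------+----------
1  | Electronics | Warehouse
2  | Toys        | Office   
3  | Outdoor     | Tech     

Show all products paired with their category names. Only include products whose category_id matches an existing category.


INNER JOIN keeps only products rows whose category_id matches an id in categories. Walk through each product:
  - product 1 (Tablet): category_id=2 -> matches Toys
  - product 2 (Speaker): category_id=3 -> matches Outdoor
  - product 3 (Camera): category_id=NULL, no match -> dropped
  - product 4 (Stapler): category_id=NULL, no match -> dropped
  - product 5 (Lamp): category_id=3 -> matches Outdoor
  - product 6 (Notebook): category_id=2 -> matches Toys
So 2 of 6 rows are dropped.

SQL:
SELECT a.name, b.name AS category
FROM products a
INNER JOIN categories b ON a.category_id = b.id

Result:
name     | category
---------+---------
Tablet   | Toys    
Speaker  | Outdoor 
Lamp     | Outdoor 
Notebook | Toys    


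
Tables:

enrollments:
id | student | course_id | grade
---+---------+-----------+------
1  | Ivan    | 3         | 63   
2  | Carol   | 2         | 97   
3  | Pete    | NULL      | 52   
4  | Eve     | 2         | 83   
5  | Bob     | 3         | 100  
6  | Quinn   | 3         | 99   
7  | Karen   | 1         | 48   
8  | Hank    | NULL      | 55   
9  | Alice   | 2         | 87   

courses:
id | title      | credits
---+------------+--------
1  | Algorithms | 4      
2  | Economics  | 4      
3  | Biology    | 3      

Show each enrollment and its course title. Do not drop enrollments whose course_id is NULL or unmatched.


LEFT JOIN keeps every row from enrollments (the left table); where course_id has no match in courses, the course columns become NULL. Walk through each enrollment:
  - enrollment 1 (Ivan): course_id=3 -> matches Biology
  - enrollment 2 (Carol): course_id=2 -> matches Economics
  - enrollment 3 (Pete): course_id=NULL, no match -> kept with NULL
  - enrollment 4 (Eve): course_id=2 -> matches Economics
  - enrollment 5 (Bob): course_id=3 -> matches Biology
  - enrollment 6 (Quinn): course_id=3 -> matches Biology
  - enrollment 7 (Karen): course_id=1 -> matches Algorithms
  - enrollment 8 (Hank): course_id=NULL, no match -> kept with NULL
  - enrollment 9 (Alice): course_id=2 -> matches Economics
All 9 rows appear; 2 have NULL course.

SQL:
SELECT a.student, b.title AS course
FROM enrollments a
LEFT JOIN courses b ON a.course_id = b.id

Result:
student | course    
--------+-----------
Ivan    | Biology   
Carol   | Economics 
Pete    | NULL      
Eve     | Economics 
Bob     | Biology   
Quinn   | Biology   
Karen   | Algorithms
Hank    | NULL      
Alice   | Economics 


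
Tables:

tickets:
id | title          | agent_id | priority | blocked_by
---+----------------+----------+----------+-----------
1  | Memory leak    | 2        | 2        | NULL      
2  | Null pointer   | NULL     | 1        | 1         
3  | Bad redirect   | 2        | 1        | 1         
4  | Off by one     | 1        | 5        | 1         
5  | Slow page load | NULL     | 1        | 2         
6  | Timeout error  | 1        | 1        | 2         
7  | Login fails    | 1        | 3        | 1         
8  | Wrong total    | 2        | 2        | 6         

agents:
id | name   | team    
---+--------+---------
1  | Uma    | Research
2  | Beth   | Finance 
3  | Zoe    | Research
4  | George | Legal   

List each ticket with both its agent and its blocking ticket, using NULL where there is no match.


Two LEFT JOINs from the same base table tickets: one to agents via agent_id, one to tickets itself via blocked_by. Both are LEFT so every ticket is preserved.
Match against agents:
  - ticket 1 (Memory leak): agent_id=2 -> matches Beth
  - ticket 2 (Null pointer): agent_id=NULL, no match -> kept with NULL
  - ticket 3 (Bad redirect): agent_id=2 -> matches Beth
  - ticket 4 (Off by one): agent_id=1 -> matches Uma
  - ticket 5 (Slow page load): agent_id=NULL, no match -> kept with NULL
  - ticket 6 (Timeout error): agent_id=1 -> matches Uma
  - ticket 7 (Login fails): agent_id=1 -> matches Uma
  - ticket 8 (Wrong total): agent_id=2 -> matches Beth
Match against tickets (self):
  - ticket 1 (Memory leak): blocked_by=NULL -> NULL
  - ticket 2 (Null pointer): blocked_by=1 -> Memory leak
  - ticket 3 (Bad redirect): blocked_by=1 -> Memory leak
  - ticket 4 (Off by one): blocked_by=1 -> Memory leak
  - ticket 5 (Slow page load): blocked_by=2 -> Null pointer
  - ticket 6 (Timeout error): blocked_by=2 -> Null pointer
  - ticket 7 (Login fails): blocked_by=1 -> Memory leak
  - ticket 8 (Wrong total): blocked_by=6 -> Timeout error

SQL:
SELECT a.title, b.name AS agent, c.title AS blocked_by
FROM tickets a
LEFT JOIN agents b ON a.agent_id = b.id
LEFT JOIN tickets c ON a.blocked_by = c.id

Result:
title          | agent | blocked_by   
---------------+-------+--------------
Memory leak    | Beth  | NULL         
Null pointer   | NULL  | Memory leak  
Bad redirect   | Beth  | Memory leak  
Off by one     | Uma   | Memory leak  
Slow page load | NULL  | Null pointer 
Timeout error  | Uma   | Null pointer 
Login fails    | Uma   | Memory leak  
Wrong total    | Beth  | Timeout error


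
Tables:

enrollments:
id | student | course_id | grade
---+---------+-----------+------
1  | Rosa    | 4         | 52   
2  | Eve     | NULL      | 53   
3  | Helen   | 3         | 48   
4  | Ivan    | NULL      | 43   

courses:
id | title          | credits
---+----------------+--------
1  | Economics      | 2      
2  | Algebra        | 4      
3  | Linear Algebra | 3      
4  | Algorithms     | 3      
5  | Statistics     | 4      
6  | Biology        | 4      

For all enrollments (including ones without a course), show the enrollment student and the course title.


LEFT JOIN keeps every row from enrollments (the left table); where course_id has no match in courses, the course columns become NULL. Walk through each enrollment:
  - enrollment 1 (Rosa): course_id=4 -> matches Algorithms
  - enrollment 2 (Eve): course_id=NULL, no match -> kept with NULL
  - enrollment 3 (Helen): course_id=3 -> matches Linear Algebra
  - enrollment 4 (Ivan): course_id=NULL, no match -> kept with NULL
All 4 rows appear; 2 have NULL course.

SQL:
SELECT a.student, b.title AS course
FROM enrollments a
LEFT JOIN courses b ON a.course_id = b.id

Result:
student | course        
--------+---------------
Rosa    | Algorithms    
Eve     | NULL          
Helen   | Linear Algebra
Ivan    | NULL          


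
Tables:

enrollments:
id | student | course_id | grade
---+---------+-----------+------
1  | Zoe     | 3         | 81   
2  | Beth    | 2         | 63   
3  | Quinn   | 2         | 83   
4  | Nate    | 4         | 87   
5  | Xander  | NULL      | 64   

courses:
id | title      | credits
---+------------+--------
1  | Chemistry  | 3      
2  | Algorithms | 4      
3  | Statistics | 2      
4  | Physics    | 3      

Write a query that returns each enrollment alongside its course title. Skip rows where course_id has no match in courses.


INNER JOIN keeps only enrollments rows whose course_id matches an id in courses. Walk through each enrollment:
  - enrollment 1 (Zoe): course_id=3 -> matches Statistics
  - enrollment 2 (Beth): course_id=2 -> matches Algorithms
  - enrollment 3 (Quinn): course_id=2 -> matches Algorithms
  - enrollment 4 (Nate): course_id=4 -> matches Physics
  - enrollment 5 (Xander): course_id=NULL, no match -> dropped
So 1 of 5 rows is dropped.

SQL:
SELECT a.student, b.title AS course
FROM enrollments a
INNER JOIN courses b ON a.course_id = b.id

Result:
student | course    
--------+-----------
Zoe     | Statistics
Beth    | Algorithms
Quinn   | Algorithms
Nate    | Physics   


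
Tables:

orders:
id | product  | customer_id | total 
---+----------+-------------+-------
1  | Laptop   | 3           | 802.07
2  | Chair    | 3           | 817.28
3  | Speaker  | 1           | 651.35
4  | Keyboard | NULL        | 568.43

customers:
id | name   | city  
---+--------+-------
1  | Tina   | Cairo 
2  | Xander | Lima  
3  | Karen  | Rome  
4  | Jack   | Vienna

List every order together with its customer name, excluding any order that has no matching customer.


INNER JOIN keeps only orders rows whose customer_id matches an id in customers. Walk through each order:
  - order 1 (Laptop): customer_id=3 -> matches Karen
  - order 2 (Chair): customer_id=3 -> matches Karen
  - order 3 (Speaker): customer_id=1 -> matches Tina
  - order 4 (Keyboard): customer_id=NULL, no match -> dropped
So 1 of 4 rows is dropped.

SQL:
SELECT a.product, b.name AS customer
FROM orders a
INNER JOIN customers b ON a.customer_id = b.id

Result:
product | customer
--------+---------
Laptop  | Karen   
Chair   | Karen   
Speaker | Tina    


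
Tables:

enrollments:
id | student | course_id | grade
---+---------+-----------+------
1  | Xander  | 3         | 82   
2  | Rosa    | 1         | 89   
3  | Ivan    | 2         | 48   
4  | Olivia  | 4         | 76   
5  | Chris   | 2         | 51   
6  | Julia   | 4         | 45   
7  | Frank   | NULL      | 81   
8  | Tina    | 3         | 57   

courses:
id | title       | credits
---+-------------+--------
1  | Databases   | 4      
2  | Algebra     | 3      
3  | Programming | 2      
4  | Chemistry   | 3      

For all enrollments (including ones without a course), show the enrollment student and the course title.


LEFT JOIN keeps every row from enrollments (the left table); where course_id has no match in courses, the course columns become NULL. Walk through each enrollment:
  - enrollment 1 (Xander): course_id=3 -> matches Programming
  - enrollment 2 (Rosa): course_id=1 -> matches Databases
  - enrollment 3 (Ivan): course_id=2 -> matches Algebra
  - enrollment 4 (Olivia): course_id=4 -> matches Chemistry
  - enrollment 5 (Chris): course_id=2 -> matches Algebra
  - enrollment 6 (Julia): course_id=4 -> matches Chemistry
  - enrollment 7 (Frank): course_id=NULL, no match -> kept with NULL
  - enrollment 8 (Tina): course_id=3 -> matches Programming
All 8 rows appear; 1 has NULL course.

SQL:
SELECT a.student, b.title AS course
FROM enrollments a
LEFT JOIN courses b ON a.course_id = b.id

Result:
student | course     
--------+------------
Xander  | Programming
Rosa    | Databases  
Ivan    | Algebra    
Olivia  | Chemistry  
Chris   | Algebra    
Julia   | Chemistry  
Frank   | NULL       
Tina    | Programming


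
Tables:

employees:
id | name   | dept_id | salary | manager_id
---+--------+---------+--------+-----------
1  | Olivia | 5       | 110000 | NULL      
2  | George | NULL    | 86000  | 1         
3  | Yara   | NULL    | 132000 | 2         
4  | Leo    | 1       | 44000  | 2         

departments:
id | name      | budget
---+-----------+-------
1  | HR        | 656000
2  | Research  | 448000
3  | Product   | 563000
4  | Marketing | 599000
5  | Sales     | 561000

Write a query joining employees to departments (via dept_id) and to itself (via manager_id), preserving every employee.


Two LEFT JOINs from the same base table employees: one to departments via dept_id, one to employees itself via manager_id. Both are LEFT so every employee is preserved.
Match against departments:
  - employee 1 (Olivia): dept_id=5 -> matches Sales
  - employee 2 (George): dept_id=NULL, no match -> kept with NULL
  - employee 3 (Yara): dept_id=NULL, no match -> kept with NULL
  - employee 4 (Leo): dept_id=1 -> matches HR
Match against employees (self):
  - employee 1 (Olivia): manager_id=NULL -> NULL
  - employee 2 (George): manager_id=1 -> Olivia
  - employee 3 (Yara): manager_id=2 -> George
  - employee 4 (Leo): manager_id=2 -> George

SQL:
SELECT a.name, b.name AS department, c.name AS manager
FROM employees a
LEFT JOIN departments b ON a.dept_id = b.id
LEFT JOIN employees c ON a.manager_id = c.id

Result:
name   | department | manager
-------+------------+--------
Olivia | Sales      | NULL   
George | NULL       | Olivia 
Yara   | NULL       | George 
Leo    | HR         | George 


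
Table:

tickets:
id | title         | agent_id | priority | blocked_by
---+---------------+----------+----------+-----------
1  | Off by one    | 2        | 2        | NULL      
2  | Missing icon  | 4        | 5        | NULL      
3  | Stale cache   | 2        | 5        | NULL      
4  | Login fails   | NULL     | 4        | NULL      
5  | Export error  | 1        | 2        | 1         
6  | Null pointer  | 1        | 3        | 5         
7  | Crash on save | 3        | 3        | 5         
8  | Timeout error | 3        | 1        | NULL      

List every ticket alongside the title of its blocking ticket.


This is a self-join: tickets is joined to a second copy of itself, matching each row's blocked_by to another row's id. Use LEFT JOIN so rows with blocked_by=NULL are kept.
  - ticket 1 (Off by one): blocked_by=NULL -> NULL
  - ticket 2 (Missing icon): blocked_by=NULL -> NULL
  - ticket 3 (Stale cache): blocked_by=NULL -> NULL
  - ticket 4 (Login fails): blocked_by=NULL -> NULL
  - ticket 5 (Export error): blocked_by=1 -> Off by one
  - ticket 6 (Null pointer): blocked_by=5 -> Export error
  - ticket 7 (Crash on save): blocked_by=5 -> Export error
  - ticket 8 (Timeout error): blocked_by=NULL -> NULL

SQL:
SELECT a.title AS item, b.title AS blocked_by
FROM tickets a
LEFT JOIN tickets b ON a.blocked_by = b.id

Result:
item          | blocked_by  
--------------+-------------
Off by one    | NULL        
Missing icon  | NULL        
Stale cache   | NULL        
Login fails   | NULL        
Export error  | Off by one  
Null pointer  | Export error
Crash on save | Export error
Timeout error | NULL        


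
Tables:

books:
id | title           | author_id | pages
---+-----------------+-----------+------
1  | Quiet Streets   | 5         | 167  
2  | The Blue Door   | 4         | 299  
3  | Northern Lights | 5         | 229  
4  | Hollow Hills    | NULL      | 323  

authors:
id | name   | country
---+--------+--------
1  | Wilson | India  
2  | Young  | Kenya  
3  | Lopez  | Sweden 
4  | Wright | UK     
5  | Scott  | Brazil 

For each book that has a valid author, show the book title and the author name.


INNER JOIN keeps only books rows whose author_id matches an id in authors. Walk through each book:
  - book 1 (Quiet Streets): author_id=5 -> matches Scott
  - book 2 (The Blue Door): author_id=4 -> matches Wright
  - book 3 (Northern Lights): author_id=5 -> matches Scott
  - book 4 (Hollow Hills): author_id=NULL, no match -> dropped
So 1 of 4 rows is dropped.

SQL:
SELECT a.title, b.name AS author
FROM books a
INNER JOIN authors b ON a.author_id = b.id

Result:
title           | author
----------------+-------
Quiet Streets   | Scott 
The Blue Door   | Wright
Northern Lights | Scott 


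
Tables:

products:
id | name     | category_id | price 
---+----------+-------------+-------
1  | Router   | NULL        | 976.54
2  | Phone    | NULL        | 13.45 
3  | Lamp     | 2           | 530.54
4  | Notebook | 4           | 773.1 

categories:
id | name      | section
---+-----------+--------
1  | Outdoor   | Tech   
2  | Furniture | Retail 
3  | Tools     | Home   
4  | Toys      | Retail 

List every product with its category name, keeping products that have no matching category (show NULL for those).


LEFT JOIN keeps every row from products (the left table); where category_id has no match in categories, the category columns become NULL. Walk through each product:
  - product 1 (Router): category_id=NULL, no match -> kept with NULL
  - product 2 (Phone): category_id=NULL, no match -> kept with NULL
  - product 3 (Lamp): category_id=2 -> matches Furniture
  - product 4 (Notebook): category_id=4 -> matches Toys
All 4 rows appear; 2 have NULL category.

SQL:
SELECT a.name, b.name AS category
FROM products a
LEFT JOIN categories b ON a.category_id = b.id

Result:
name     | category 
---------+----------
Router   | NULL     
Phone    | NULL     
Lamp     | Furniture
Notebook | Toys     


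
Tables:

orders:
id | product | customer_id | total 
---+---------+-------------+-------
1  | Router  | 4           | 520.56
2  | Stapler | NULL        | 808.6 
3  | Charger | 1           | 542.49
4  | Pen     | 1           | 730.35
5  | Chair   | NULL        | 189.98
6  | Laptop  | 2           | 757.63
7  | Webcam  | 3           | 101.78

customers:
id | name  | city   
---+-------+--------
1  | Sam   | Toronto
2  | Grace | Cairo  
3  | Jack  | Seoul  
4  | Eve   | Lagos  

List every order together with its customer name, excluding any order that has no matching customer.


INNER JOIN keeps only orders rows whose customer_id matches an id in customers. Walk through each order:
  - order 1 (Router): customer_id=4 -> matches Eve
  - order 2 (Stapler): customer_id=NULL, no match -> dropped
  - order 3 (Charger): customer_id=1 -> matches Sam
  - order 4 (Pen): customer_id=1 -> matches Sam
  - order 5 (Chair): customer_id=NULL, no match -> dropped
  - order 6 (Laptop): customer_id=2 -> matches Grace
  - order 7 (Webcam): customer_id=3 -> matches Jack
So 2 of 7 rows are dropped.

SQL:
SELECT a.product, b.name AS customer
FROM orders a
INNER JOIN customers b ON a.customer_id = b.id

Result:
product | customer
--------+---------
Router  | Eve     
Charger | Sam     
Pen     | Sam     
Laptop  | Grace   
Webcam  | Jack    


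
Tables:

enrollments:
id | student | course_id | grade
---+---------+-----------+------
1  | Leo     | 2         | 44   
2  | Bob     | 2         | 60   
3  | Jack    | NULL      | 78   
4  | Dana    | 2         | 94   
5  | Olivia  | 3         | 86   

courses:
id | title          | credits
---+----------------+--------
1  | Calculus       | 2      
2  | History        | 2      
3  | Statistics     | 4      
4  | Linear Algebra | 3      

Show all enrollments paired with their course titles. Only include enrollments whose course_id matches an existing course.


INNER JOIN keeps only enrollments rows whose course_id matches an id in courses. Walk through each enrollment:
  - enrollment 1 (Leo): course_id=2 -> matches History
  - enrollment 2 (Bob): course_id=2 -> matches History
  - enrollment 3 (Jack): course_id=NULL, no match -> dropped
  - enrollment 4 (Dana): course_id=2 -> matches History
  - enrollment 5 (Olivia): course_id=3 -> matches Statistics
So 1 of 5 rows is dropped.

SQL:
SELECT a.student, b.title AS course
FROM enrollments a
INNER JOIN courses b ON a.course_id = b.id

Result:
student | course    
--------+-----------
Leo     | History   
Bob     | History   
Dana    | History   
Olivia  | Statistics


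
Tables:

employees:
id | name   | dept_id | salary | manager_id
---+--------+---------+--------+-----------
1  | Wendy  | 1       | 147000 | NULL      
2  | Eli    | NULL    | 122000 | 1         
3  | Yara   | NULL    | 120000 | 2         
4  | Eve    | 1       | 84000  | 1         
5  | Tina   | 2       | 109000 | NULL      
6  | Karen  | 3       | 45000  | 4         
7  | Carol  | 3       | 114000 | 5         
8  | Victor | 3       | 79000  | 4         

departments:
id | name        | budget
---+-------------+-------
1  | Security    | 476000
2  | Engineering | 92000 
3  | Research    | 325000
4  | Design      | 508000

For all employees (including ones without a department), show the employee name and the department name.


LEFT JOIN keeps every row from employees (the left table); where dept_id has no match in departments, the department columns become NULL. Walk through each employee:
  - employee 1 (Wendy): dept_id=1 -> matches Security
  - employee 2 (Eli): dept_id=NULL, no match -> kept with NULL
  - employee 3 (Yara): dept_id=NULL, no match -> kept with NULL
  - employee 4 (Eve): dept_id=1 -> matches Security
  - employee 5 (Tina): dept_id=2 -> matches Engineering
  - employee 6 (Karen): dept_id=3 -> matches Research
  - employee 7 (Carol): dept_id=3 -> matches Research
  - employee 8 (Victor): dept_id=3 -> matches Research
All 8 rows appear; 2 have NULL department.

SQL:
SELECT a.name, b.name AS department
FROM employees a
LEFT JOIN departments b ON a.dept_id = b.id

Result:
name   | department 
-------+------------
Wendy  | Security   
Eli    | NULL       
Yara   | NULL       
Eve    | Security   
Tina   | Engineering
Karen  | Research   
Carol  | Research   
Victor | Research   


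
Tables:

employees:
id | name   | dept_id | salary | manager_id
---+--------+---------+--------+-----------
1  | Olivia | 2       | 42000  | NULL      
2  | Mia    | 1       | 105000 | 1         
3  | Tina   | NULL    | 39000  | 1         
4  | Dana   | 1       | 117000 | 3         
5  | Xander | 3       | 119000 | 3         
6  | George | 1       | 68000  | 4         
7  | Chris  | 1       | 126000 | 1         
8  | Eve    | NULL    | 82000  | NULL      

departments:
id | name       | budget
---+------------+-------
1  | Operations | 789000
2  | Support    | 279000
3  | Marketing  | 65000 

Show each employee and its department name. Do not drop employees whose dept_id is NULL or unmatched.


LEFT JOIN keeps every row from employees (the left table); where dept_id has no match in departments, the department columns become NULL. Walk through each employee:
  - employee 1 (Olivia): dept_id=2 -> matches Support
  - employee 2 (Mia): dept_id=1 -> matches Operations
  - employee 3 (Tina): dept_id=NULL, no match -> kept with NULL
  - employee 4 (Dana): dept_id=1 -> matches Operations
  - employee 5 (Xander): dept_id=3 -> matches Marketing
  - employee 6 (George): dept_id=1 -> matches Operations
  - employee 7 (Chris): dept_id=1 -> matches Operations
  - employee 8 (Eve): dept_id=NULL, no match -> kept with NULL
All 8 rows appear; 2 have NULL department.

SQL:
SELECT a.name, b.name AS department
FROM employees a
LEFT JOIN departments b ON a.dept_id = b.id

Result:
name   | department
-------+-----------
Olivia | Support   
Mia    | Operations
Tina   | NULL      
Dana   | Operations
Xander | Marketing 
George | Operations
Chris  | Operations
Eve    | NULL      


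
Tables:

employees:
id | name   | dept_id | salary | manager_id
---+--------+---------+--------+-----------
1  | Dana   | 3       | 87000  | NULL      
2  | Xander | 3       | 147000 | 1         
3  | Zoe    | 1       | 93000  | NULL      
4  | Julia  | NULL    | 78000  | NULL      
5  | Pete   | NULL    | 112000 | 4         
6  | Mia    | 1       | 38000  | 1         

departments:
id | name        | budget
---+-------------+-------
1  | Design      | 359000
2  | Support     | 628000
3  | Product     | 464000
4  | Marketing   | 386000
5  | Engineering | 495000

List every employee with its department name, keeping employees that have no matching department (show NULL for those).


LEFT JOIN keeps every row from employees (the left table); where dept_id has no match in departments, the department columns become NULL. Walk through each employee:
  - employee 1 (Dana): dept_id=3 -> matches Product
  - employee 2 (Xander): dept_id=3 -> matches Product
  - employee 3 (Zoe): dept_id=1 -> matches Design
  - employee 4 (Julia): dept_id=NULL, no match -> kept with NULL
  - employee 5 (Pete): dept_id=NULL, no match -> kept with NULL
  - employee 6 (Mia): dept_id=1 -> matches Design
All 6 rows appear; 2 have NULL department.

SQL:
SELECT a.name, b.name AS department
FROM employees a
LEFT JOIN departments b ON a.dept_id = b.id

Result:
name   | department
-------+-----------
Dana   | Product   
Xander | Product   
Zoe    | Design    
Julia  | NULL      
Pete   | NULL      
Mia    | Design    


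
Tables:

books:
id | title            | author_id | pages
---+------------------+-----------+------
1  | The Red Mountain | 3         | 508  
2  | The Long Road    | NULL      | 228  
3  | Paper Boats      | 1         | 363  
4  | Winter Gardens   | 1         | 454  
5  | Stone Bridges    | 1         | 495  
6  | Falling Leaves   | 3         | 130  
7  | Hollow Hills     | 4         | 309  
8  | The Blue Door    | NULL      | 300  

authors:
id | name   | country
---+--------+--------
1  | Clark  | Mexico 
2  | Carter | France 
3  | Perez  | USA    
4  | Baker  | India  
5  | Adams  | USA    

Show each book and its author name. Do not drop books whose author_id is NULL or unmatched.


LEFT JOIN keeps every row from books (the left table); where author_id has no match in authors, the author columns become NULL. Walk through each book:
  - book 1 (The Red Mountain): author_id=3 -> matches Perez
  - book 2 (The Long Road): author_id=NULL, no match -> kept with NULL
  - book 3 (Paper Boats): author_id=1 -> matches Clark
  - book 4 (Winter Gardens): author_id=1 -> matches Clark
  - book 5 (Stone Bridges): author_id=1 -> matches Clark
  - book 6 (Falling Leaves): author_id=3 -> matches Perez
  - book 7 (Hollow Hills): author_id=4 -> matches Baker
  - book 8 (The Blue Door): author_id=NULL, no match -> kept with NULL
All 8 rows appear; 2 have NULL author.

SQL:
SELECT a.title, b.name AS author
FROM books a
LEFT JOIN authors b ON a.author_id = b.id

Result:
title            | author
-----------------+-------
The Red Mountain | Perez 
The Long Road    | NULL  
Paper Boats      | Clark 
Winter Gardens   | Clark 
Stone Bridges    | Clark 
Falling Leaves   | Perez 
Hollow Hills     | Baker 
The Blue Door    | NULL  


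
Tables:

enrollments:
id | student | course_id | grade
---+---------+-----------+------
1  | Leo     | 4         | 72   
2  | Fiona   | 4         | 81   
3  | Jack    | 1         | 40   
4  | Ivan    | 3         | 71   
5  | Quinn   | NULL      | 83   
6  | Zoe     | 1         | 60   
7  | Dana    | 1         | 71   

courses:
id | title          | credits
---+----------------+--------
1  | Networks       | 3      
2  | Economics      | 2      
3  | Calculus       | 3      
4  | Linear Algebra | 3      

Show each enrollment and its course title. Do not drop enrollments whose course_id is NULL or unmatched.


LEFT JOIN keeps every row from enrollments (the left table); where course_id has no match in courses, the course columns become NULL. Walk through each enrollment:
  - enrollment 1 (Leo): course_id=4 -> matches Linear Algebra
  - enrollment 2 (Fiona): course_id=4 -> matches Linear Algebra
  - enrollment 3 (Jack): course_id=1 -> matches Networks
  - enrollment 4 (Ivan): course_id=3 -> matches Calculus
  - enrollment 5 (Quinn): course_id=NULL, no match -> kept with NULL
  - enrollment 6 (Zoe): course_id=1 -> matches Networks
  - enrollment 7 (Dana): course_id=1 -> matches Networks
All 7 rows appear; 1 has NULL course.

SQL:
SELECT a.student, b.title AS course
FROM enrollments a
LEFT JOIN courses b ON a.course_id = b.id

Result:
student | course        
--------+---------------
Leo     | Linear Algebra
Fiona   | Linear Algebra
Jack    | Networks      
Ivan    | Calculus      
Quinn   | NULL          
Zoe     | Networks      
Dana    | Networks      


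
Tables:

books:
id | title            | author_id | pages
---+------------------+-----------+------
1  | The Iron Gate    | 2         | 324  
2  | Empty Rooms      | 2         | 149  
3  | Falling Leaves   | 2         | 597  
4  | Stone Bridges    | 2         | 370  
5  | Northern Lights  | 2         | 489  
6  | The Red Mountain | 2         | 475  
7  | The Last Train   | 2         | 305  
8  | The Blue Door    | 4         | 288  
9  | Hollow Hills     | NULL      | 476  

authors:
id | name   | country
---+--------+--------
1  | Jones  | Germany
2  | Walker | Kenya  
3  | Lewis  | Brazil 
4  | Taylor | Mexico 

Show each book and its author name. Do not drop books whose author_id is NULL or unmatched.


LEFT JOIN keeps every row from books (the left table); where author_id has no match in authors, the author columns become NULL. Walk through each book:
  - book 1 (The Iron Gate): author_id=2 -> matches Walker
  - book 2 (Empty Rooms): author_id=2 -> matches Walker
  - book 3 (Falling Leaves): author_id=2 -> matches Walker
  - book 4 (Stone Bridges): author_id=2 -> matches Walker
  - book 5 (Northern Lights): author_id=2 -> matches Walker
  - book 6 (The Red Mountain): author_id=2 -> matches Walker
  - book 7 (The Last Train): author_id=2 -> matches Walker
  - book 8 (The Blue Door): author_id=4 -> matches Taylor
  - book 9 (Hollow Hills): author_id=NULL, no match -> kept with NULL
All 9 rows appear; 1 has NULL author.

SQL:
SELECT a.title, b.name AS author
FROM books a
LEFT JOIN authors b ON a.author_id = b.id

Result:
title            | author
-----------------+-------
The Iron Gate    | Walker
Empty Rooms      | Walker
Falling Leaves   | Walker
Stone Bridges    | Walker
Northern Lights  | Walker
The Red Mountain | Walker
The Last Train   | Walker
The Blue Door    | Taylor
Hollow Hills     | NULL  


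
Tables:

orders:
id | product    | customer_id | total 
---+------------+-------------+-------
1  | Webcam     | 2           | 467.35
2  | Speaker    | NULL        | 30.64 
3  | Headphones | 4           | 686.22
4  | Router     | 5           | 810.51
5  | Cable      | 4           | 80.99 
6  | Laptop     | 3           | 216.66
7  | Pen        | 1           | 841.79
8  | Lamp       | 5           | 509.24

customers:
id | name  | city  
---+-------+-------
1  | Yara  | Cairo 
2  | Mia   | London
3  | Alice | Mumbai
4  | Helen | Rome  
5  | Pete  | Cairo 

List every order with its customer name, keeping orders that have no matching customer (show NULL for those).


LEFT JOIN keeps every row from orders (the left table); where customer_id has no match in customers, the customer columns become NULL. Walk through each order:
  - order 1 (Webcam): customer_id=2 -> matches Mia
  - order 2 (Speaker): customer_id=NULL, no match -> kept with NULL
  - order 3 (Headphones): customer_id=4 -> matches Helen
  - order 4 (Router): customer_id=5 -> matches Pete
  - order 5 (Cable): customer_id=4 -> matches Helen
  - order 6 (Laptop): customer_id=3 -> matches Alice
  - order 7 (Pen): customer_id=1 -> matches Yara
  - order 8 (Lamp): customer_id=5 -> matches Pete
All 8 rows appear; 1 has NULL customer.

SQL:
SELECT a.product, b.name AS customer
FROM orders a
LEFT JOIN customers b ON a.customer_id = b.id

Result:
product    | customer
-----------+---------
Webcam     | Mia     
Speaker    | NULL    
Headphones | Helen   
Router     | Pete    
Cable      | Helen   
Laptop     | Alice   
Pen        | Yara    
Lamp       | Pete    


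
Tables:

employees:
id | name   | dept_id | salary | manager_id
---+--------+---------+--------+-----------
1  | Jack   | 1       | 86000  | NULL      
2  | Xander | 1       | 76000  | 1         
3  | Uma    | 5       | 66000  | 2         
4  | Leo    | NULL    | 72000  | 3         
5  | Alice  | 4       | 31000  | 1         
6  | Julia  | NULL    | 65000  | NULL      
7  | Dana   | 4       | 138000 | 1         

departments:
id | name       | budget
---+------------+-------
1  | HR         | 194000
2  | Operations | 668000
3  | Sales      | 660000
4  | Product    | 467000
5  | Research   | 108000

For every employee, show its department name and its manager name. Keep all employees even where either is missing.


Two LEFT JOINs from the same base table employees: one to departments via dept_id, one to employees itself via manager_id. Both are LEFT so every employee is preserved.
Match against departments:
  - employee 1 (Jack): dept_id=1 -> matches HR
  - employee 2 (Xander): dept_id=1 -> matches HR
  - employee 3 (Uma): dept_id=5 -> matches Research
  - employee 4 (Leo): dept_id=NULL, no match -> kept with NULL
  - employee 5 (Alice): dept_id=4 -> matches Product
  - employee 6 (Julia): dept_id=NULL, no match -> kept with NULL
  - employee 7 (Dana): dept_id=4 -> matches Product
Match against employees (self):
  - employee 1 (Jack): manager_id=NULL -> NULL
  - employee 2 (Xander): manager_id=1 -> Jack
  - employee 3 (Uma): manager_id=2 -> Xander
  - employee 4 (Leo): manager_id=3 -> Uma
  - employee 5 (Alice): manager_id=1 -> Jack
  - employee 6 (Julia): manager_id=NULL -> NULL
  - employee 7 (Dana): manager_id=1 -> Jack

SQL:
SELECT a.name, b.name AS department, c.name AS manager
FROM employees a
LEFT JOIN departments b ON a.dept_id = b.id
LEFT JOIN employees c ON a.manager_id = c.id

Result:
name   | department | manager
-------+------------+--------
Jack   | HR         | NULL   
Xander | HR         | Jack   
Uma    | Research   | Xander 
Leo    | NULL       | Uma    
Alice  | Product    | Jack   
Julia  | NULL       | NULL   
Dana   | Product    | Jack   


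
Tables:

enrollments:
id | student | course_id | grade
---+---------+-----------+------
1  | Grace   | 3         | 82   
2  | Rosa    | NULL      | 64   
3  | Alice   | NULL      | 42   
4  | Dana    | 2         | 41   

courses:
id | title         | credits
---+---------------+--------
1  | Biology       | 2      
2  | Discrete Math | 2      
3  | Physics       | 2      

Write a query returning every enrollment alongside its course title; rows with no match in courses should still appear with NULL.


LEFT JOIN keeps every row from enrollments (the left table); where course_id has no match in courses, the course columns become NULL. Walk through each enrollment:
  - enrollment 1 (Grace): course_id=3 -> matches Physics
  - enrollment 2 (Rosa): course_id=NULL, no match -> kept with NULL
  - enrollment 3 (Alice): course_id=NULL, no match -> kept with NULL
  - enrollment 4 (Dana): course_id=2 -> matches Discrete Math
All 4 rows appear; 2 have NULL course.

SQL:
SELECT a.student, b.title AS course
FROM enrollments a
LEFT JOIN courses b ON a.course_id = b.id

Result:
student | course       
--------+--------------
Grace   | Physics      
Rosa    | NULL         
Alice   | NULL         
Dana    | Discrete Math


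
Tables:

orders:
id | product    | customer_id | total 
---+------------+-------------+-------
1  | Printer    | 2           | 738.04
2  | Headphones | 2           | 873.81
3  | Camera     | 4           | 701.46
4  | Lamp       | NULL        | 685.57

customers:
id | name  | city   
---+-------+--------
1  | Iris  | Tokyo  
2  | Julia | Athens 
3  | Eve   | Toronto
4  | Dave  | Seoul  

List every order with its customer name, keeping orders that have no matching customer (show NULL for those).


LEFT JOIN keeps every row from orders (the left table); where customer_id has no match in customers, the customer columns become NULL. Walk through each order:
  - order 1 (Printer): customer_id=2 -> matches Julia
  - order 2 (Headphones): customer_id=2 -> matches Julia
  - order 3 (Camera): customer_id=4 -> matches Dave
  - order 4 (Lamp): customer_id=NULL, no match -> kept with NULL
All 4 rows appear; 1 has NULL customer.

SQL:
SELECT a.product, b.name AS customer
FROM orders a
LEFT JOIN customers b ON a.customer_id = b.id

Result:
product    | customer
-----------+---------
Printer    | Julia   
Headphones | Julia   
Camera     | Dave    
Lamp       | NULL    


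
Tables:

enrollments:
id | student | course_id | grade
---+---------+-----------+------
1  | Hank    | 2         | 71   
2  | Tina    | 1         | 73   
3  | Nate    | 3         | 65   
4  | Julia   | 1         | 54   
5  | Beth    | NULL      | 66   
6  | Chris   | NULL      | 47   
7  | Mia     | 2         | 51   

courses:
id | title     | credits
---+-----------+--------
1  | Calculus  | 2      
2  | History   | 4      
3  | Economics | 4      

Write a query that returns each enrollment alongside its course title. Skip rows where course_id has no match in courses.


INNER JOIN keeps only enrollments rows whose course_id matches an id in courses. Walk through each enrollment:
  - enrollment 1 (Hank): course_id=2 -> matches History
  - enrollment 2 (Tina): course_id=1 -> matches Calculus
  - enrollment 3 (Nate): course_id=3 -> matches Economics
  - enrollment 4 (Julia): course_id=1 -> matches Calculus
  - enrollment 5 (Beth): course_id=NULL, no match -> dropped
  - enrollment 6 (Chris): course_id=NULL, no match -> dropped
  - enrollment 7 (Mia): course_id=2 -> matches History
So 2 of 7 rows are dropped.

SQL:
SELECT a.student, b.title AS course
FROM enrollments a
INNER JOIN courses b ON a.course_id = b.id

Result:
student | course   
--------+----------
Hank    | History  
Tina    | Calculus 
Nate    | Economics
Julia   | Calculus 
Mia     | History  


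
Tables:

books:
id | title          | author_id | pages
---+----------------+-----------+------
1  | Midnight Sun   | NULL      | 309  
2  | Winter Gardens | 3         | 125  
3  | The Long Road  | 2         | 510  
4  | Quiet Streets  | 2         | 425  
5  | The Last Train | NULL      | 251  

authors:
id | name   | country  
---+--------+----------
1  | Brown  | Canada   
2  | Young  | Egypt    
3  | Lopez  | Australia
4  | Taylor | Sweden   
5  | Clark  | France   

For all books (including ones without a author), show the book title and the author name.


LEFT JOIN keeps every row from books (the left table); where author_id has no match in authors, the author columns become NULL. Walk through each book:
  - book 1 (Midnight Sun): author_id=NULL, no match -> kept with NULL
  - book 2 (Winter Gardens): author_id=3 -> matches Lopez
  - book 3 (The Long Road): author_id=2 -> matches Young
  - book 4 (Quiet Streets): author_id=2 -> matches Young
  - book 5 (The Last Train): author_id=NULL, no match -> kept with NULL
All 5 rows appear; 2 have NULL author.

SQL:
SELECT a.title, b.name AS author
FROM books a
LEFT JOIN authors b ON a.author_id = b.id

Result:
title          | author
---------------+-------
Midnight Sun   | NULL  
Winter Gardens | Lopez 
The Long Road  | Young 
Quiet Streets  | Young 
The Last Train | NULL  


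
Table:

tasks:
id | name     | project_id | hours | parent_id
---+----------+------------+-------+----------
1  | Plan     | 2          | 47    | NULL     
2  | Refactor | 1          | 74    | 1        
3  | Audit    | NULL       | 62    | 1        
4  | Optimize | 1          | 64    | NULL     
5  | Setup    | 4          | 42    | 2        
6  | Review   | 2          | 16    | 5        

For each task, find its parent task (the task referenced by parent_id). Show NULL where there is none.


This is a self-join: tasks is joined to a second copy of itself, matching each row's parent_id to another row's id. Use LEFT JOIN so rows with parent_id=NULL are kept.
  - task 1 (Plan): parent_id=NULL -> NULL
  - task 2 (Refactor): parent_id=1 -> Plan
  - task 3 (Audit): parent_id=1 -> Plan
  - task 4 (Optimize): parent_id=NULL -> NULL
  - task 5 (Setup): parent_id=2 -> Refactor
  - task 6 (Review): parent_id=5 -> Setup

SQL:
SELECT a.name AS item, b.name AS parent
FROM tasks a
LEFT JOIN tasks b ON a.parent_id = b.id

Result:
item     | parent  
---------+---------
Plan     | NULL    
Refactor | Plan    
Audit    | Plan    
Optimize | NULL    
Setup    | Refactor
Review   | Setup   


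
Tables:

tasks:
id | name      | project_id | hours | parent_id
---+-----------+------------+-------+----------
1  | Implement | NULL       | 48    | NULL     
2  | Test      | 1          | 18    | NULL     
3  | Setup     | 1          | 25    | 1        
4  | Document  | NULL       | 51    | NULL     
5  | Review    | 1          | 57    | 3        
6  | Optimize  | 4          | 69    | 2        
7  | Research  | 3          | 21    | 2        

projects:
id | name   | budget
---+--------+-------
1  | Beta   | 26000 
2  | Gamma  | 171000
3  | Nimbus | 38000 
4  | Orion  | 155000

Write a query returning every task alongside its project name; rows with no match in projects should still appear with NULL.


LEFT JOIN keeps every row from tasks (the left table); where project_id has no match in projects, the project columns become NULL. Walk through each task:
  - task 1 (Implement): project_id=NULL, no match -> kept with NULL
  - task 2 (Test): project_id=1 -> matches Beta
  - task 3 (Setup): project_id=1 -> matches Beta
  - task 4 (Document): project_id=NULL, no match -> kept with NULL
  - task 5 (Review): project_id=1 -> matches Beta
  - task 6 (Optimize): project_id=4 -> matches Orion
  - task 7 (Research): project_id=3 -> matches Nimbus
All 7 rows appear; 2 have NULL project.

SQL:
SELECT a.name, b.name AS project
FROM tasks a
LEFT JOIN projects b ON a.project_id = b.id

Result:
name      | project
----------+--------
Implement | NULL   
Test      | Beta   
Setup     | Beta   
Document  | NULL   
Review    | Beta   
Optimize  | Orion  
Research  | Nimbus 
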